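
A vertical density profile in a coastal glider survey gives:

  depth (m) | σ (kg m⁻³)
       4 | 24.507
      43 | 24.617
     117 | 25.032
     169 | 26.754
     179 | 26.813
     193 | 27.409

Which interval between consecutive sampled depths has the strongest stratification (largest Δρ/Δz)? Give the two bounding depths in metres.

Compute the density gradient over each adjacent pair:
  4–43 m: Δρ/Δz = 0.110/39 = 2.8 × 10⁻³ kg m⁻⁴
  43–117 m: Δρ/Δz = 0.415/74 = 5.6 × 10⁻³ kg m⁻⁴
  117–169 m: Δρ/Δz = 1.722/52 = 0.033 kg m⁻⁴
  169–179 m: Δρ/Δz = 0.059/10 = 5.9 × 10⁻³ kg m⁻⁴
  179–193 m: Δρ/Δz = 0.596/14 = 0.043 kg m⁻⁴
The largest gradient is in the 179–193 m interval — the pycnocline.

179–193 m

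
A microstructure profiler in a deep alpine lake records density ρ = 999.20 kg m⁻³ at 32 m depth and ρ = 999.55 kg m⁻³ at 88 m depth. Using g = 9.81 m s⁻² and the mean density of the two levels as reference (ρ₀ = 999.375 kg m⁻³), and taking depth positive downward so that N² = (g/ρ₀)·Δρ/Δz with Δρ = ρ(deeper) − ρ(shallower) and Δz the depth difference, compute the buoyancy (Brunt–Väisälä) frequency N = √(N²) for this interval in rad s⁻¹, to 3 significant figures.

7.83 × 10⁻³ rad s⁻¹

Δρ = 999.55 − 999.20 = 0.35 kg m⁻³ over Δz = 88 − 32 = 56 m.
N² = (9.81/999.375) × (0.35/56) = 6.1351 × 10⁻⁵ s⁻².
N = √(6.1351 × 10⁻⁵) = 7.8327 × 10⁻³ rad s⁻¹ ≈ 7.83 × 10⁻³ rad s⁻¹.
Since Δρ > 0 the layer is stably stratified.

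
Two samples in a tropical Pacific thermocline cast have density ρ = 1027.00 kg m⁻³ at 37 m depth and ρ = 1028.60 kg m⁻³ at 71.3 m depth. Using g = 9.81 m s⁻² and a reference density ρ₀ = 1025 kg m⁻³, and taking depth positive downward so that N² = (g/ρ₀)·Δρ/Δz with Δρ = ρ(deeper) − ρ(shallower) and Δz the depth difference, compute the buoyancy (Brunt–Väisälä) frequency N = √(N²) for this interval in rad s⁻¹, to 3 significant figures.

Δρ = 1028.60 − 1027.00 = 1.60 kg m⁻³ over Δz = 71.3 − 37 = 34.3 m.
N² = (9.81/1025) × (1.60/34.3) = 4.4645 × 10⁻⁴ s⁻².
N = √(4.4645 × 10⁻⁴) = 0.021129 rad s⁻¹ ≈ 0.0211 rad s⁻¹.
N² > 0, so the interval is statically stable.

0.0211 rad s⁻¹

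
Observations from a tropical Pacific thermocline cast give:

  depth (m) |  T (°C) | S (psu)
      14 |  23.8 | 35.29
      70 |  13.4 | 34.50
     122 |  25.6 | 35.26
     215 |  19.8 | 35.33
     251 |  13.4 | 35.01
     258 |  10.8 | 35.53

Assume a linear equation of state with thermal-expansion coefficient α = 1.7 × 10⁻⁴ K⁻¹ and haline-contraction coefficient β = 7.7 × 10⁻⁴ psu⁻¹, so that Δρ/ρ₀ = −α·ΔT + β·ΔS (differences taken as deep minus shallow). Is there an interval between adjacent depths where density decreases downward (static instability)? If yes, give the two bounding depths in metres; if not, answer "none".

Evaluate Δρ/ρ₀ = −αΔT + βΔS across each adjacent pair:
  14–70 m: −αΔT+βΔS = −(1.7 × 10⁻⁴)(-10.4)+(7.7 × 10⁻⁴)(-0.79) = 1.2 × 10⁻³ → stable
  70–122 m: −αΔT+βΔS = −(1.7 × 10⁻⁴)(+12.2)+(7.7 × 10⁻⁴)(+0.76) = -1.5 × 10⁻³ → UNSTABLE
  122–215 m: −αΔT+βΔS = −(1.7 × 10⁻⁴)(-5.8)+(7.7 × 10⁻⁴)(+0.07) = 1.0 × 10⁻³ → stable
  215–251 m: −αΔT+βΔS = −(1.7 × 10⁻⁴)(-6.4)+(7.7 × 10⁻⁴)(-0.32) = 8.4 × 10⁻⁴ → stable
  251–258 m: −αΔT+βΔS = −(1.7 × 10⁻⁴)(-2.6)+(7.7 × 10⁻⁴)(+0.52) = 8.4 × 10⁻⁴ → stable
The 70–122 m interval has Δρ < 0: lighter water underlies denser water.

70–122 m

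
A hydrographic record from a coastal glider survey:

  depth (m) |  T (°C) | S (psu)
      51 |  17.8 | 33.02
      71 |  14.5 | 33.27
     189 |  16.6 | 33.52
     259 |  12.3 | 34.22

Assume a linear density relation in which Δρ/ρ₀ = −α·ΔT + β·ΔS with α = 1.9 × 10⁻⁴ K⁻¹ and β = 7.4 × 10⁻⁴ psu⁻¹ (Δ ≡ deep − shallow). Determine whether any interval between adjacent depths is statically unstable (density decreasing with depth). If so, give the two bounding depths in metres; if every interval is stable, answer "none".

Evaluate Δρ/ρ₀ = −αΔT + βΔS across each adjacent pair:
  51–71 m: −αΔT+βΔS = −(1.9 × 10⁻⁴)(-3.3)+(7.4 × 10⁻⁴)(+0.25) = 8.1 × 10⁻⁴ → stable
  71–189 m: −αΔT+βΔS = −(1.9 × 10⁻⁴)(+2.1)+(7.4 × 10⁻⁴)(+0.25) = -2.1 × 10⁻⁴ → UNSTABLE
  189–259 m: −αΔT+βΔS = −(1.9 × 10⁻⁴)(-4.3)+(7.4 × 10⁻⁴)(+0.70) = 1.3 × 10⁻³ → stable
The 71–189 m interval has Δρ < 0: lighter water underlies denser water.

71–189 m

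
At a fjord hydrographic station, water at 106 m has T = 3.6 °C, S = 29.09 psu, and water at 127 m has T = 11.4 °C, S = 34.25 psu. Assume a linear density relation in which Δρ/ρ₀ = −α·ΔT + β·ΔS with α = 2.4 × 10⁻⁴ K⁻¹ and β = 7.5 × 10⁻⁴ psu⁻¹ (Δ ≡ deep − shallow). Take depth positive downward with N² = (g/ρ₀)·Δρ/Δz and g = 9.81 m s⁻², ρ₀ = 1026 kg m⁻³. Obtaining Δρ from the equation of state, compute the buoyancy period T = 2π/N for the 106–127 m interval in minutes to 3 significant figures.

3.43 min

ΔT = +7.8 K, ΔS = +5.16 psu (deep − shallow).
Δρ/ρ₀ = −αΔT + βΔS = -1.872 × 10⁻³ + 3.87 × 10⁻³ = 1.998 × 10⁻³, so Δρ ≈ 2.050 kg m⁻³.
N² = (g/ρ₀)·Δρ/Δz = g·(Δρ/ρ₀)/Δz = 9.81 × 1.998 × 10⁻³ / 21 = 9.3335 × 10⁻⁴ s⁻².
N = √(9.3335 × 10⁻⁴) = 0.030551 rad s⁻¹ → T = 2π/N = 205.66 s = 3.4277 min ≈ 3.43 min.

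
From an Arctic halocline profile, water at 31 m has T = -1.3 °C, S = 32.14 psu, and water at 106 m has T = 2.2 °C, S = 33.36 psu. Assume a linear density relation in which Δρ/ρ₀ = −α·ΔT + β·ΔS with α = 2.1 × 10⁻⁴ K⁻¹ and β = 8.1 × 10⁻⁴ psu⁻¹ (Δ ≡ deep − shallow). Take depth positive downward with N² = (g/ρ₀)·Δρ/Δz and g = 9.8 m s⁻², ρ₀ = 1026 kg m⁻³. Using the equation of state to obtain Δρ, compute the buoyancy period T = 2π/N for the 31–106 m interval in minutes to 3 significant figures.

18.2 min

ΔT = +3.5 K, ΔS = +1.22 psu (deep − shallow).
Δρ/ρ₀ = −αΔT + βΔS = -7.35 × 10⁻⁴ + 9.882 × 10⁻⁴ = 2.532 × 10⁻⁴, so Δρ ≈ 0.2598 kg m⁻³.
N² = (g/ρ₀)·Δρ/Δz = g·(Δρ/ρ₀)/Δz = 9.8 × 2.532 × 10⁻⁴ / 75 = 3.3085 × 10⁻⁵ s⁻².
N = √(3.3085 × 10⁻⁵) = 5.7520 × 10⁻³ rad s⁻¹ → T = 2π/N = 1.0923 × 10³ s = 18.205 min ≈ 18.2 min.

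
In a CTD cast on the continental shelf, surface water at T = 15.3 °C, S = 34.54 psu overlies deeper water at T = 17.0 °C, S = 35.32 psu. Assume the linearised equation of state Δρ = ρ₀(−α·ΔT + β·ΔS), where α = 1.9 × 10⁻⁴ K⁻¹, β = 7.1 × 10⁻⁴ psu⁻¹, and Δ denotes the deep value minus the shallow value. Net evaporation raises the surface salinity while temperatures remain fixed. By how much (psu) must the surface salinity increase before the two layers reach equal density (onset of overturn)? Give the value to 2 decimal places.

0.33 psu

Neutral buoyancy requires −α(T_deep − T_surf) + β(S_deep − S_surf′) = 0.
S_surf′ = S_deep − (α/β)·ΔT = 35.32 − (1.9 × 10⁻⁴/7.1 × 10⁻⁴)·(+1.7) = 34.8651 psu.
Increase required: 34.8651 − 34.54 = 0.3251 psu.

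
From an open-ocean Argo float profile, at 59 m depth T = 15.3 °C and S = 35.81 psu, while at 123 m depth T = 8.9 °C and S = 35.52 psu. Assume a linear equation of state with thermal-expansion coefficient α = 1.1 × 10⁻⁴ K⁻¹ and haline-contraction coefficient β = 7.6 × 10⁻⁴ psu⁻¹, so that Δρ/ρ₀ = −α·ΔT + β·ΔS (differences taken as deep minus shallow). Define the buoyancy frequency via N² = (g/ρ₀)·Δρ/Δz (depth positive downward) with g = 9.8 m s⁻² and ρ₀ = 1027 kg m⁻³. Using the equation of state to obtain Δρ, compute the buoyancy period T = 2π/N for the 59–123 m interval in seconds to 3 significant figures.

ΔT = -6.4 K, ΔS = -0.29 psu (deep − shallow).
Δρ/ρ₀ = −αΔT + βΔS = 7.04 × 10⁻⁴ − 2.204 × 10⁻⁴ = 4.836 × 10⁻⁴, so Δρ ≈ 0.4967 kg m⁻³.
N² = (g/ρ₀)·Δρ/Δz = g·(Δρ/ρ₀)/Δz = 9.8 × 4.836 × 10⁻⁴ / 64 = 7.4051 × 10⁻⁵ s⁻².
N = √(7.4051 × 10⁻⁵) = 8.6053 × 10⁻³ rad s⁻¹ → T = 2π/N = 730.15 s ≈ 730 s.

730 s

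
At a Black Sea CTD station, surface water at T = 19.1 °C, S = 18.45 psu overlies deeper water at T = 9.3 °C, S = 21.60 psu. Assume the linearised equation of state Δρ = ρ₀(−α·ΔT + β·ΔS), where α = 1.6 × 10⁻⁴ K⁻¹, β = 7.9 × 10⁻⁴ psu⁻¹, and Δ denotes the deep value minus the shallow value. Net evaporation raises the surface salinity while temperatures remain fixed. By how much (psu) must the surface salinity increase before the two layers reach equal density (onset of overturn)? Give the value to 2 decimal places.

5.13 psu

Neutral buoyancy requires −α(T_deep − T_surf) + β(S_deep − S_surf′) = 0.
S_surf′ = S_deep − (α/β)·ΔT = 21.60 − (1.6 × 10⁻⁴/7.9 × 10⁻⁴)·(-9.8) = 23.5848 psu.
Increase required: 23.5848 − 18.45 = 5.1348 psu.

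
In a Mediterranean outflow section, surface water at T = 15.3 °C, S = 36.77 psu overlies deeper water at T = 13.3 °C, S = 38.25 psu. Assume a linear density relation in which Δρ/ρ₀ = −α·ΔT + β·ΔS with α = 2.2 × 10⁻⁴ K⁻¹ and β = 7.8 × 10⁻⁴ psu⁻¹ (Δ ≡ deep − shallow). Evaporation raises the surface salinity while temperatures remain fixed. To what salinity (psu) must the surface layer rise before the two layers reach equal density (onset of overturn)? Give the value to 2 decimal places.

Neutral buoyancy requires −α(T_deep − T_surf) + β(S_deep − S_surf′) = 0.
S_surf′ = S_deep − (α/β)·ΔT = 38.25 − (2.2 × 10⁻⁴/7.8 × 10⁻⁴)·(-2.0) = 38.8141 psu.
Increase required: 38.8141 − 36.77 = 2.0441 psu.

38.81 psu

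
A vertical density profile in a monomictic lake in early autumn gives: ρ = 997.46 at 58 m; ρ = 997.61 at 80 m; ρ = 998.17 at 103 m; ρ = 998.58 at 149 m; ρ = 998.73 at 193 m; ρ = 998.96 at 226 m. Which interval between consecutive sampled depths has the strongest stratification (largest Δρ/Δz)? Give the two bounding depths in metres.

Compute the density gradient over each adjacent pair:
  58–80 m: Δρ/Δz = 0.15/22 = 6.8 × 10⁻³ kg m⁻⁴
  80–103 m: Δρ/Δz = 0.56/23 = 0.024 kg m⁻⁴
  103–149 m: Δρ/Δz = 0.41/46 = 8.9 × 10⁻³ kg m⁻⁴
  149–193 m: Δρ/Δz = 0.15/44 = 3.4 × 10⁻³ kg m⁻⁴
  193–226 m: Δρ/Δz = 0.23/33 = 7.0 × 10⁻³ kg m⁻⁴
The largest gradient is in the 80–103 m interval — the pycnocline.

80–103 m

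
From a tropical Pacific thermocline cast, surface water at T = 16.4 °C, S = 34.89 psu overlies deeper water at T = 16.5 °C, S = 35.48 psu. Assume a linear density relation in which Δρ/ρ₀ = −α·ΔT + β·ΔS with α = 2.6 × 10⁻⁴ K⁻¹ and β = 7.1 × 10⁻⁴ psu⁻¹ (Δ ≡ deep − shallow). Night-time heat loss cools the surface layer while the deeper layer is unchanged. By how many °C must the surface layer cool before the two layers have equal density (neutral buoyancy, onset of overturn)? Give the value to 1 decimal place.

1.5 °C

Neutral buoyancy requires Δρ = 0, i.e. −α(T_deep − T_surf′) + β(S_deep − S_surf) = 0.
T_surf′ = T_deep − (β/α)·ΔS = 16.5 − (7.1 × 10⁻⁴/2.6 × 10⁻⁴)·(+0.59) = 14.889 °C.
Cooling required: 16.4 − (14.889) = 1.511 °C.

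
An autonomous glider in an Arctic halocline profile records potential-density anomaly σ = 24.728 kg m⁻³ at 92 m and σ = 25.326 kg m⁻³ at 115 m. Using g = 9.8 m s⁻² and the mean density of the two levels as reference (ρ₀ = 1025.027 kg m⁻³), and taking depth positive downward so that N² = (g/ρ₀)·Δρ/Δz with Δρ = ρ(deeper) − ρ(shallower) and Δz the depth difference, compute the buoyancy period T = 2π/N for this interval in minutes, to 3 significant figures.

Δρ = 1025.326 − 1024.728 = 0.598 kg m⁻³ over Δz = 115 − 92 = 23 m.
N² = (9.8/1025.027) × (0.598/23) = 2.4858 × 10⁻⁴ s⁻².
N = √(2.4858 × 10⁻⁴) = 0.015766 rad s⁻¹, so T = 2π/N = 398.53 s = 6.6422 min ≈ 6.64 min.

6.64 min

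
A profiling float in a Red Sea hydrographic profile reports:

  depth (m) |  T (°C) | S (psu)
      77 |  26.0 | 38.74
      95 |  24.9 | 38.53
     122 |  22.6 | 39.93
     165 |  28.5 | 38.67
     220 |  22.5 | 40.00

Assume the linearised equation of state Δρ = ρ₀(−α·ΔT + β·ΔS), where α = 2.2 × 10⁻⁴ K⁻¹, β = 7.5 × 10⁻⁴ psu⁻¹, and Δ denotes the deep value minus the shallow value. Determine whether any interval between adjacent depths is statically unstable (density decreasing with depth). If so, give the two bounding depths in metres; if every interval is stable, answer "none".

122–165 m

Evaluate Δρ/ρ₀ = −αΔT + βΔS across each adjacent pair:
  77–95 m: −αΔT+βΔS = −(2.2 × 10⁻⁴)(-1.1)+(7.5 × 10⁻⁴)(-0.21) = 8.5 × 10⁻⁵ → stable
  95–122 m: −αΔT+βΔS = −(2.2 × 10⁻⁴)(-2.3)+(7.5 × 10⁻⁴)(+1.40) = 1.6 × 10⁻³ → stable
  122–165 m: −αΔT+βΔS = −(2.2 × 10⁻⁴)(+5.9)+(7.5 × 10⁻⁴)(-1.26) = -2.2 × 10⁻³ → UNSTABLE
  165–220 m: −αΔT+βΔS = −(2.2 × 10⁻⁴)(-6.0)+(7.5 × 10⁻⁴)(+1.33) = 2.3 × 10⁻³ → stable
The 122–165 m interval has Δρ < 0: lighter water underlies denser water.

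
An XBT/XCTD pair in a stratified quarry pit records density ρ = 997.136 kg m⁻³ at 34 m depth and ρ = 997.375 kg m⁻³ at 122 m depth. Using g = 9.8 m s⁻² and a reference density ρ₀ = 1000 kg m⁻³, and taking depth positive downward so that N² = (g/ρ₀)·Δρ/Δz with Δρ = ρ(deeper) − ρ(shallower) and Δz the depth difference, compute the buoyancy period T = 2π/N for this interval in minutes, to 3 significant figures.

20.3 min

Δρ = 997.375 − 997.136 = 0.239 kg m⁻³ over Δz = 122 − 34 = 88 m.
N² = (9.8/1000) × (0.239/88) = 2.6616 × 10⁻⁵ s⁻².
N = √(2.6616 × 10⁻⁵) = 5.1591 × 10⁻³ rad s⁻¹, so T = 2π/N = 1.2179 × 10³ s = 20.298 min ≈ 20.3 min.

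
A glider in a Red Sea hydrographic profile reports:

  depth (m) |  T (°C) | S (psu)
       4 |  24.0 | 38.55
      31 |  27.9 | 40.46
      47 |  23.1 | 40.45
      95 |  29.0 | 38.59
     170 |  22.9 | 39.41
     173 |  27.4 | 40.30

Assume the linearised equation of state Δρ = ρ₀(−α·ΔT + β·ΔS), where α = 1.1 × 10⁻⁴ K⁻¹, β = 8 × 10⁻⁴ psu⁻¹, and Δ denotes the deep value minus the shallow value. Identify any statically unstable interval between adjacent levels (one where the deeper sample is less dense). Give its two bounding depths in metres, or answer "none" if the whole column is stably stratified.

47–95 m

Evaluate Δρ/ρ₀ = −αΔT + βΔS across each adjacent pair:
  4–31 m: −αΔT+βΔS = −(1.1 × 10⁻⁴)(+3.9)+(8 × 10⁻⁴)(+1.91) = 1.1 × 10⁻³ → stable
  31–47 m: −αΔT+βΔS = −(1.1 × 10⁻⁴)(-4.8)+(8 × 10⁻⁴)(-0.01) = 5.2 × 10⁻⁴ → stable
  47–95 m: −αΔT+βΔS = −(1.1 × 10⁻⁴)(+5.9)+(8 × 10⁻⁴)(-1.86) = -2.1 × 10⁻³ → UNSTABLE
  95–170 m: −αΔT+βΔS = −(1.1 × 10⁻⁴)(-6.1)+(8 × 10⁻⁴)(+0.82) = 1.3 × 10⁻³ → stable
  170–173 m: −αΔT+βΔS = −(1.1 × 10⁻⁴)(+4.5)+(8 × 10⁻⁴)(+0.89) = 2.2 × 10⁻⁴ → stable
The 47–95 m interval has Δρ < 0: lighter water underlies denser water.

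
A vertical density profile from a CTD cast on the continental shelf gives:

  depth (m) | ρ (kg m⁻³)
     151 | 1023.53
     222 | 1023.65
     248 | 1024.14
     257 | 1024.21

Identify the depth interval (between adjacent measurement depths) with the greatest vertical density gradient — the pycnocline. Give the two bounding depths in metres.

Compute the density gradient over each adjacent pair:
  151–222 m: Δρ/Δz = 0.12/71 = 1.7 × 10⁻³ kg m⁻⁴
  222–248 m: Δρ/Δz = 0.49/26 = 0.019 kg m⁻⁴
  248–257 m: Δρ/Δz = 0.07/9 = 7.8 × 10⁻³ kg m⁻⁴
The largest gradient is in the 222–248 m interval — the pycnocline.

222–248 m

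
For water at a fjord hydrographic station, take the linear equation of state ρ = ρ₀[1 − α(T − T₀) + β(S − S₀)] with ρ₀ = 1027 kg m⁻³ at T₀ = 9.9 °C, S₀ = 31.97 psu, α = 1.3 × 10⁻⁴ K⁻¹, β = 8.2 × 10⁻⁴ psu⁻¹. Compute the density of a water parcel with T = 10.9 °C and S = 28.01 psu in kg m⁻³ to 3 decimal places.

1023.532 kg m⁻³

T − T₀ = +1.0 K, S − S₀ = -3.96 psu.
Bracket = 1 − α·(+1.0) + β·(-3.96) = 1 + (-3.3772 × 10⁻³) = 0.9966228.
ρ = 1027 × 0.9966228 = 1023.532 kg m⁻³.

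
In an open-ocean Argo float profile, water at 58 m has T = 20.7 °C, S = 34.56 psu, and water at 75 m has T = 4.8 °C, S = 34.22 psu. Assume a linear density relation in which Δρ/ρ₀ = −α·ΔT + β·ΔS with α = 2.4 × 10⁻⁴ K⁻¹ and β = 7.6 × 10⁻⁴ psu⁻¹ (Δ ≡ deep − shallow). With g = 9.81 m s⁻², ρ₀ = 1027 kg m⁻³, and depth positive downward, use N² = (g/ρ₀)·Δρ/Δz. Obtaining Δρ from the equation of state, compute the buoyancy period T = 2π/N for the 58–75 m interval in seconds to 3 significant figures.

ΔT = -15.9 K, ΔS = -0.34 psu (deep − shallow).
Δρ/ρ₀ = −αΔT + βΔS = 3.816 × 10⁻³ − 2.584 × 10⁻⁴ = 3.5576 × 10⁻³, so Δρ ≈ 3.654 kg m⁻³.
N² = (g/ρ₀)·Δρ/Δz = g·(Δρ/ρ₀)/Δz = 9.81 × 3.5576 × 10⁻³ / 17 = 2.0529 × 10⁻³ s⁻².
N = √(2.0529 × 10⁻³) = 0.045309 rad s⁻¹ → T = 2π/N = 138.67 s ≈ 139 s.

139 s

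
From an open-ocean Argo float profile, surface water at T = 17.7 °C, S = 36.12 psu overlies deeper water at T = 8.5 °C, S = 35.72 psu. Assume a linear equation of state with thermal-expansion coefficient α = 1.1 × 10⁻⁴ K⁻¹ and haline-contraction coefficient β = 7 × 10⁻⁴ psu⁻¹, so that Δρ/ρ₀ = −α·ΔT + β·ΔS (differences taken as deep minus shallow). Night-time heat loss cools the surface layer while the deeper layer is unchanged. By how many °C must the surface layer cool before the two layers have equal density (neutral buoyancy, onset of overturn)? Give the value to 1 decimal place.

Neutral buoyancy requires Δρ = 0, i.e. −α(T_deep − T_surf′) + β(S_deep − S_surf) = 0.
T_surf′ = T_deep − (β/α)·ΔS = 8.5 − (7 × 10⁻⁴/1.1 × 10⁻⁴)·(-0.40) = 11.045 °C.
Cooling required: 17.7 − (11.045) = 6.655 °C.

6.7 °C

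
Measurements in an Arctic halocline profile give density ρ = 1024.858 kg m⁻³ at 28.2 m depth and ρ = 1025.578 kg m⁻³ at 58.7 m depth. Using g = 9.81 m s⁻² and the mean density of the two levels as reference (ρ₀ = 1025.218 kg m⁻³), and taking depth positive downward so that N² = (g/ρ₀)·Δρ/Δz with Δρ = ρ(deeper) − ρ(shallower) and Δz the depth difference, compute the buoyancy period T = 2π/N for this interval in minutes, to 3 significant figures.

6.97 min

Δρ = 1025.578 − 1024.858 = 0.720 kg m⁻³ over Δz = 58.7 − 28.2 = 30.5 m.
N² = (9.81/1025.218) × (0.720/30.5) = 2.2588 × 10⁻⁴ s⁻².
N = √(2.2588 × 10⁻⁴) = 0.015029 rad s⁻¹, so T = 2π/N = 418.07 s = 6.9678 min ≈ 6.97 min.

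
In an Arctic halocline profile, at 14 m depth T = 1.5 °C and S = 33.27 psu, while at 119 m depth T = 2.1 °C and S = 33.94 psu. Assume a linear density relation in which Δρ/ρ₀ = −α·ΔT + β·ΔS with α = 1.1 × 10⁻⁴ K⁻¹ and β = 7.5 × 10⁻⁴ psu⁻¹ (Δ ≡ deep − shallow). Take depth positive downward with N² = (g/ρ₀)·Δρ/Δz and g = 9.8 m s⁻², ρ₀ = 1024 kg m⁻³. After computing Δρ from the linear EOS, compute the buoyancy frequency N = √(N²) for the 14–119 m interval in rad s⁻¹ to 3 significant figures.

6.38 × 10⁻³ rad s⁻¹

ΔT = +0.6 K, ΔS = +0.67 psu (deep − shallow).
Δρ/ρ₀ = −αΔT + βΔS = -6.60 × 10⁻⁵ + 5.025 × 10⁻⁴ = 4.365 × 10⁻⁴, so Δρ ≈ 0.4470 kg m⁻³.
N² = (g/ρ₀)·Δρ/Δz = g·(Δρ/ρ₀)/Δz = 9.8 × 4.365 × 10⁻⁴ / 105 = 4.0740 × 10⁻⁵ s⁻².
N = √(4.0740 × 10⁻⁵) = 6.3828 × 10⁻³ rad s⁻¹ ≈ 6.38 × 10⁻³ rad s⁻¹.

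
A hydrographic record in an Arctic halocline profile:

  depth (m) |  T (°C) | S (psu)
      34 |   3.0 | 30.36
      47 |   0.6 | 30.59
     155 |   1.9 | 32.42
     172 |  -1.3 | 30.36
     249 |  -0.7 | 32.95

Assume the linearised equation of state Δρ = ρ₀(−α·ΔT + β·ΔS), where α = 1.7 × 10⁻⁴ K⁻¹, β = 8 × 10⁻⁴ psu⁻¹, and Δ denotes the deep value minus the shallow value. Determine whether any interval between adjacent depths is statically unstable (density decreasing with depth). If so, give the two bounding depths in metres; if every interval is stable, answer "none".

155–172 m

Evaluate Δρ/ρ₀ = −αΔT + βΔS across each adjacent pair:
  34–47 m: −αΔT+βΔS = −(1.7 × 10⁻⁴)(-2.4)+(8 × 10⁻⁴)(+0.23) = 5.9 × 10⁻⁴ → stable
  47–155 m: −αΔT+βΔS = −(1.7 × 10⁻⁴)(+1.3)+(8 × 10⁻⁴)(+1.83) = 1.2 × 10⁻³ → stable
  155–172 m: −αΔT+βΔS = −(1.7 × 10⁻⁴)(-3.2)+(8 × 10⁻⁴)(-2.06) = -1.1 × 10⁻³ → UNSTABLE
  172–249 m: −αΔT+βΔS = −(1.7 × 10⁻⁴)(+0.6)+(8 × 10⁻⁴)(+2.59) = 2.0 × 10⁻³ → stable
The 155–172 m interval has Δρ < 0: lighter water underlies denser water.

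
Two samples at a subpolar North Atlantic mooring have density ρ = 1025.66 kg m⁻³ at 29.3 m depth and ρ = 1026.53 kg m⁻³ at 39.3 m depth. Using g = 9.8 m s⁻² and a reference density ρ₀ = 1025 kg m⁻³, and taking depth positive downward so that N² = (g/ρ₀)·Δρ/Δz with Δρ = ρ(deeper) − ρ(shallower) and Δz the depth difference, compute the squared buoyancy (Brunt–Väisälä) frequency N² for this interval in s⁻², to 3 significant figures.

Δρ = 1026.53 − 1025.66 = 0.87 kg m⁻³ over Δz = 39.3 − 29.3 = 10 m.
N² = (9.8/1025) × (0.87/10) = 8.3180 × 10⁻⁴ s⁻² ≈ 8.32 × 10⁻⁴ s⁻².

8.32 × 10⁻⁴ s⁻²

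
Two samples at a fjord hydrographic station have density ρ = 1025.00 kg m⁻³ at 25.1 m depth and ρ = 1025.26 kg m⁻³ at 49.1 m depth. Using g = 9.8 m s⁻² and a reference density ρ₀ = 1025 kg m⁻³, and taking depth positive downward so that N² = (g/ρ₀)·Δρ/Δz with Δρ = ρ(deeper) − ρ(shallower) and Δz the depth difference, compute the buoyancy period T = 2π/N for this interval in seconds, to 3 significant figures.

617 s

Δρ = 1025.26 − 1025.00 = 0.26 kg m⁻³ over Δz = 49.1 − 25.1 = 24 m.
N² = (9.8/1025) × (0.26/24) = 1.0358 × 10⁻⁴ s⁻².
N = √(1.0358 × 10⁻⁴) = 0.010177 rad s⁻¹, so T = 2π/N = 617.39 s ≈ 617 s.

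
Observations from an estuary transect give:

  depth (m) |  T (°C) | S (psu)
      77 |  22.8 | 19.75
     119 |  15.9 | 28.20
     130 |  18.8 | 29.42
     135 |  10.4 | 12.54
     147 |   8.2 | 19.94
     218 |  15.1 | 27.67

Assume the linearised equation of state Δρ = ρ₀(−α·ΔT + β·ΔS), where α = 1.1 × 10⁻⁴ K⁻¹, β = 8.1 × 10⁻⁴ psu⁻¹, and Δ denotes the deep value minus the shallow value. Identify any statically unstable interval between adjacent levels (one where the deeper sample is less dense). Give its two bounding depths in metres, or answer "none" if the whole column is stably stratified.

130–135 m

Evaluate Δρ/ρ₀ = −αΔT + βΔS across each adjacent pair:
  77–119 m: −αΔT+βΔS = −(1.1 × 10⁻⁴)(-6.9)+(8.1 × 10⁻⁴)(+8.45) = 7.6 × 10⁻³ → stable
  119–130 m: −αΔT+βΔS = −(1.1 × 10⁻⁴)(+2.9)+(8.1 × 10⁻⁴)(+1.22) = 6.7 × 10⁻⁴ → stable
  130–135 m: −αΔT+βΔS = −(1.1 × 10⁻⁴)(-8.4)+(8.1 × 10⁻⁴)(-16.88) = -0.013 → UNSTABLE
  135–147 m: −αΔT+βΔS = −(1.1 × 10⁻⁴)(-2.2)+(8.1 × 10⁻⁴)(+7.40) = 6.2 × 10⁻³ → stable
  147–218 m: −αΔT+βΔS = −(1.1 × 10⁻⁴)(+6.9)+(8.1 × 10⁻⁴)(+7.73) = 5.5 × 10⁻³ → stable
The 130–135 m interval has Δρ < 0: lighter water underlies denser water.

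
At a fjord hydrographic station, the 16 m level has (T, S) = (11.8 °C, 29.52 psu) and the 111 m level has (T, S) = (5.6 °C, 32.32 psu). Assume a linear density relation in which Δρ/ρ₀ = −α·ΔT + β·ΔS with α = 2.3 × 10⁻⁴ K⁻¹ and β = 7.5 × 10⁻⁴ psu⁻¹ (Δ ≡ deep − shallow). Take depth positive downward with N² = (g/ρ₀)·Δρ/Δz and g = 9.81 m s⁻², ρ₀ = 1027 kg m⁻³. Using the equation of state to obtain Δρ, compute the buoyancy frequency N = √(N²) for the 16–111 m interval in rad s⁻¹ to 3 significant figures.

ΔT = -6.2 K, ΔS = +2.80 psu (deep − shallow).
Δρ/ρ₀ = −αΔT + βΔS = 1.426 × 10⁻³ + 2.10 × 10⁻³ = 3.526 × 10⁻³, so Δρ ≈ 3.621 kg m⁻³.
N² = (g/ρ₀)·Δρ/Δz = g·(Δρ/ρ₀)/Δz = 9.81 × 3.526 × 10⁻³ / 95 = 3.6411 × 10⁻⁴ s⁻².
N = √(3.6411 × 10⁻⁴) = 0.019082 rad s⁻¹ ≈ 0.0191 rad s⁻¹.

0.0191 rad s⁻¹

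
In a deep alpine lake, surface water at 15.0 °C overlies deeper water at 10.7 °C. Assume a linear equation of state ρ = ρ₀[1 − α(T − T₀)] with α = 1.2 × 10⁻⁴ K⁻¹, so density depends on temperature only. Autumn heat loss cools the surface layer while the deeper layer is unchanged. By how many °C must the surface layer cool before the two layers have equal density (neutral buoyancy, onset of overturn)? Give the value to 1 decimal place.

4.3 °C

With temperature the only control, equal density requires T_surf′ = T_deep.
T_surf′ = 10.7 °C.
Cooling required: 15.0 − 10.7 = 4.3 °C.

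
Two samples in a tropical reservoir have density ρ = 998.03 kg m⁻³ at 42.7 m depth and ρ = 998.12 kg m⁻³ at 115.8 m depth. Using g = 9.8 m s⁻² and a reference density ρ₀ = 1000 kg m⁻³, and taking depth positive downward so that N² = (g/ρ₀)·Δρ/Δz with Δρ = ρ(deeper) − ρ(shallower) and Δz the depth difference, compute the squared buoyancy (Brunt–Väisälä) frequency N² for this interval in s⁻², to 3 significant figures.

Δρ = 998.12 − 998.03 = 0.09 kg m⁻³ over Δz = 115.8 − 42.7 = 73.1 m.
N² = (9.8/1000) × (0.09/73.1) = 1.2066 × 10⁻⁵ s⁻² ≈ 1.21 × 10⁻⁵ s⁻².

1.21 × 10⁻⁵ s⁻²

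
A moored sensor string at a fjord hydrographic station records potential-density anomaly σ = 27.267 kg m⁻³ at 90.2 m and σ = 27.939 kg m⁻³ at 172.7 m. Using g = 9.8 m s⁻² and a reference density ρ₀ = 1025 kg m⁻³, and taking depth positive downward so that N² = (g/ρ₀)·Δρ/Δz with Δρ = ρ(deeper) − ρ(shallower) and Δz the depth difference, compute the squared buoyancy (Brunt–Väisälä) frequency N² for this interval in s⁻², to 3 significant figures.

7.79 × 10⁻⁵ s⁻²

Δρ = 1027.939 − 1027.267 = 0.672 kg m⁻³ over Δz = 172.7 − 90.2 = 82.5 m.
N² = (9.8/1025) × (0.672/82.5) = 7.7878 × 10⁻⁵ s⁻² ≈ 7.79 × 10⁻⁵ s⁻².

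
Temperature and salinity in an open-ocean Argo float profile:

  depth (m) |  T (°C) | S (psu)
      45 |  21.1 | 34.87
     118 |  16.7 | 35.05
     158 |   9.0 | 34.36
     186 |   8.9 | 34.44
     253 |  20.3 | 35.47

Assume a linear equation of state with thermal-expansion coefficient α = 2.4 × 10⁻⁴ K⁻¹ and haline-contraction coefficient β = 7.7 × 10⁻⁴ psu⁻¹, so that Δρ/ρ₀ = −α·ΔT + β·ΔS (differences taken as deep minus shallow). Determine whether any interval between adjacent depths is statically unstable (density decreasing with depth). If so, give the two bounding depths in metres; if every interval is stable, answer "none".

186–253 m

Evaluate Δρ/ρ₀ = −αΔT + βΔS across each adjacent pair:
  45–118 m: −αΔT+βΔS = −(2.4 × 10⁻⁴)(-4.4)+(7.7 × 10⁻⁴)(+0.18) = 1.2 × 10⁻³ → stable
  118–158 m: −αΔT+βΔS = −(2.4 × 10⁻⁴)(-7.7)+(7.7 × 10⁻⁴)(-0.69) = 1.3 × 10⁻³ → stable
  158–186 m: −αΔT+βΔS = −(2.4 × 10⁻⁴)(-0.1)+(7.7 × 10⁻⁴)(+0.08) = 8.6 × 10⁻⁵ → stable
  186–253 m: −αΔT+βΔS = −(2.4 × 10⁻⁴)(+11.4)+(7.7 × 10⁻⁴)(+1.03) = -1.9 × 10⁻³ → UNSTABLE
The 186–253 m interval has Δρ < 0: lighter water underlies denser water.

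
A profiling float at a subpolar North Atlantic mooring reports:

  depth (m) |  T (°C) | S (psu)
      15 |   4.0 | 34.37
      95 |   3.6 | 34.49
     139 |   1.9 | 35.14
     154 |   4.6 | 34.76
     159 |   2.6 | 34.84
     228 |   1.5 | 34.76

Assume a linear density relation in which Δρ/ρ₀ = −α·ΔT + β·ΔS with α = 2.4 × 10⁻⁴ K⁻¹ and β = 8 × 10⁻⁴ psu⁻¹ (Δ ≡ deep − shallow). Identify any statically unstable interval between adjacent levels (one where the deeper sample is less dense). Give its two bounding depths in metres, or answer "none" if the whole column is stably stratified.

Evaluate Δρ/ρ₀ = −αΔT + βΔS across each adjacent pair:
  15–95 m: −αΔT+βΔS = −(2.4 × 10⁻⁴)(-0.4)+(8 × 10⁻⁴)(+0.12) = 1.9 × 10⁻⁴ → stable
  95–139 m: −αΔT+βΔS = −(2.4 × 10⁻⁴)(-1.7)+(8 × 10⁻⁴)(+0.65) = 9.3 × 10⁻⁴ → stable
  139–154 m: −αΔT+βΔS = −(2.4 × 10⁻⁴)(+2.7)+(8 × 10⁻⁴)(-0.38) = -9.5 × 10⁻⁴ → UNSTABLE
  154–159 m: −αΔT+βΔS = −(2.4 × 10⁻⁴)(-2.0)+(8 × 10⁻⁴)(+0.08) = 5.4 × 10⁻⁴ → stable
  159–228 m: −αΔT+βΔS = −(2.4 × 10⁻⁴)(-1.1)+(8 × 10⁻⁴)(-0.08) = 2.0 × 10⁻⁴ → stable
The 139–154 m interval has Δρ < 0: lighter water underlies denser water.

139–154 m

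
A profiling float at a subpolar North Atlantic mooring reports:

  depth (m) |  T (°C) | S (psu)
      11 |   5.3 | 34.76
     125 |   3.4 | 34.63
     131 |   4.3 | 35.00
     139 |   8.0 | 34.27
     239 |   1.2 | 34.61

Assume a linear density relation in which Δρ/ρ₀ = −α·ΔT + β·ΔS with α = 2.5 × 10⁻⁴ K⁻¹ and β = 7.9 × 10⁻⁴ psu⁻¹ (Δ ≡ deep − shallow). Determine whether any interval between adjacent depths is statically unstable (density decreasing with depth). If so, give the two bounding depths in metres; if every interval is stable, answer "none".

Evaluate Δρ/ρ₀ = −αΔT + βΔS across each adjacent pair:
  11–125 m: −αΔT+βΔS = −(2.5 × 10⁻⁴)(-1.9)+(7.9 × 10⁻⁴)(-0.13) = 3.7 × 10⁻⁴ → stable
  125–131 m: −αΔT+βΔS = −(2.5 × 10⁻⁴)(+0.9)+(7.9 × 10⁻⁴)(+0.37) = 6.7 × 10⁻⁵ → stable
  131–139 m: −αΔT+βΔS = −(2.5 × 10⁻⁴)(+3.7)+(7.9 × 10⁻⁴)(-0.73) = -1.5 × 10⁻³ → UNSTABLE
  139–239 m: −αΔT+βΔS = −(2.5 × 10⁻⁴)(-6.8)+(7.9 × 10⁻⁴)(+0.34) = 2.0 × 10⁻³ → stable
The 131–139 m interval has Δρ < 0: lighter water underlies denser water.

131–139 m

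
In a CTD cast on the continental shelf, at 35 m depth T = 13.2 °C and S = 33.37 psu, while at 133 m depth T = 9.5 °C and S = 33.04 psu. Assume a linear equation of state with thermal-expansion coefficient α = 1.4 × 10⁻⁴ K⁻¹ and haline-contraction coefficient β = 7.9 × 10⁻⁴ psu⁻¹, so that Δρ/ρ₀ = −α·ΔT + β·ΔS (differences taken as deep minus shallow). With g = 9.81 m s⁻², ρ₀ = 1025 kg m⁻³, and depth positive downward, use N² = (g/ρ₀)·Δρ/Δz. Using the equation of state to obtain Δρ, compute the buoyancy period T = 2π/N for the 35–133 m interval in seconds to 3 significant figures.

ΔT = -3.7 K, ΔS = -0.33 psu (deep − shallow).
Δρ/ρ₀ = −αΔT + βΔS = 5.18 × 10⁻⁴ − 2.607 × 10⁻⁴ = 2.573 × 10⁻⁴, so Δρ ≈ 0.2637 kg m⁻³.
N² = (g/ρ₀)·Δρ/Δz = g·(Δρ/ρ₀)/Δz = 9.81 × 2.573 × 10⁻⁴ / 98 = 2.5756 × 10⁻⁵ s⁻².
N = √(2.5756 × 10⁻⁵) = 5.0750 × 10⁻³ rad s⁻¹ → T = 2π/N = 1.2381 × 10³ s ≈ 1.24 × 10³ s.

1.24 × 10³ s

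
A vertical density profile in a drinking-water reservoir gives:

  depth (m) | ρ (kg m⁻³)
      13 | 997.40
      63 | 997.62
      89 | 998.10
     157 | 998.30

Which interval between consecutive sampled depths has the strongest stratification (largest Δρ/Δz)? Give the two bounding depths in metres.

Compute the density gradient over each adjacent pair:
  13–63 m: Δρ/Δz = 0.22/50 = 4.4 × 10⁻³ kg m⁻⁴
  63–89 m: Δρ/Δz = 0.48/26 = 0.018 kg m⁻⁴
  89–157 m: Δρ/Δz = 0.20/68 = 2.9 × 10⁻³ kg m⁻⁴
The largest gradient is in the 63–89 m interval — the pycnocline.

63–89 m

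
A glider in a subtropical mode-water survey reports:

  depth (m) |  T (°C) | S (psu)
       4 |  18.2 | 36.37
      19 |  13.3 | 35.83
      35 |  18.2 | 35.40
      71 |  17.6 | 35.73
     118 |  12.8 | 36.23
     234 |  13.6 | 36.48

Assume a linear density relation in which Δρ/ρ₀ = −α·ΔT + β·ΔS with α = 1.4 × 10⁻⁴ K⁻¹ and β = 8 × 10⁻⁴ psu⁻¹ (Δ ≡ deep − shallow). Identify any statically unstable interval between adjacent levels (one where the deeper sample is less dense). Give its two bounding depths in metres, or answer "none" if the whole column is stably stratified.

Evaluate Δρ/ρ₀ = −αΔT + βΔS across each adjacent pair:
  4–19 m: −αΔT+βΔS = −(1.4 × 10⁻⁴)(-4.9)+(8 × 10⁻⁴)(-0.54) = 2.5 × 10⁻⁴ → stable
  19–35 m: −αΔT+βΔS = −(1.4 × 10⁻⁴)(+4.9)+(8 × 10⁻⁴)(-0.43) = -1.0 × 10⁻³ → UNSTABLE
  35–71 m: −αΔT+βΔS = −(1.4 × 10⁻⁴)(-0.6)+(8 × 10⁻⁴)(+0.33) = 3.5 × 10⁻⁴ → stable
  71–118 m: −αΔT+βΔS = −(1.4 × 10⁻⁴)(-4.8)+(8 × 10⁻⁴)(+0.50) = 1.1 × 10⁻³ → stable
  118–234 m: −αΔT+βΔS = −(1.4 × 10⁻⁴)(+0.8)+(8 × 10⁻⁴)(+0.25) = 8.8 × 10⁻⁵ → stable
The 19–35 m interval has Δρ < 0: lighter water underlies denser water.

19–35 m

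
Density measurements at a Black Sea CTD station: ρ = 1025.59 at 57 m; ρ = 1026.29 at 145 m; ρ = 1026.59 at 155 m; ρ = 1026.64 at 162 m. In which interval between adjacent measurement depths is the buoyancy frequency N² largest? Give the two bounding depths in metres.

Compute the density gradient over each adjacent pair:
  57–145 m: Δρ/Δz = 0.70/88 = 8.0 × 10⁻³ kg m⁻⁴
  145–155 m: Δρ/Δz = 0.30/10 = 0.030 kg m⁻⁴
  155–162 m: Δρ/Δz = 0.05/7 = 7.1 × 10⁻³ kg m⁻⁴
The largest gradient is in the 145–155 m interval — the pycnocline.

145–155 m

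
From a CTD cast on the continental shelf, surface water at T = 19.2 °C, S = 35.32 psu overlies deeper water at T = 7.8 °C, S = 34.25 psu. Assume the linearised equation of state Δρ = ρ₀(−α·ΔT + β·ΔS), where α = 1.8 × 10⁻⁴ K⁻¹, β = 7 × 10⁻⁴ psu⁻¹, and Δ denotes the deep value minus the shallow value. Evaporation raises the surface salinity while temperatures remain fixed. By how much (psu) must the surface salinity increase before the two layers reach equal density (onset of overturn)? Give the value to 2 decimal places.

1.86 psu

Neutral buoyancy requires −α(T_deep − T_surf) + β(S_deep − S_surf′) = 0.
S_surf′ = S_deep − (α/β)·ΔT = 34.25 − (1.8 × 10⁻⁴/7 × 10⁻⁴)·(-11.4) = 37.1814 psu.
Increase required: 37.1814 − 35.32 = 1.8614 psu.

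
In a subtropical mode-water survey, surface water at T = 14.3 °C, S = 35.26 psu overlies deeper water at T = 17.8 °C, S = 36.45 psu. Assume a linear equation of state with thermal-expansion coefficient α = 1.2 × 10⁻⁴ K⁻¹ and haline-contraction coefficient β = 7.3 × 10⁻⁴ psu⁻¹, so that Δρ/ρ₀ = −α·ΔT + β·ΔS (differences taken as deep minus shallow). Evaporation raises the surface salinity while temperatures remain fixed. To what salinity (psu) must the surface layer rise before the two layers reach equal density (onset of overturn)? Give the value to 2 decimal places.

Neutral buoyancy requires −α(T_deep − T_surf) + β(S_deep − S_surf′) = 0.
S_surf′ = S_deep − (α/β)·ΔT = 36.45 − (1.2 × 10⁻⁴/7.3 × 10⁻⁴)·(+3.5) = 35.8747 psu.
Increase required: 35.8747 − 35.26 = 0.6147 psu.

35.87 psu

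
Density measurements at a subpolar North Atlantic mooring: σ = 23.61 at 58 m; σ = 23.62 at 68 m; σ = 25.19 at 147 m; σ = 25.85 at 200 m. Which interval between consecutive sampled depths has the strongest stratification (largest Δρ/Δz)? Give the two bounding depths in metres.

Compute the density gradient over each adjacent pair:
  58–68 m: Δρ/Δz = 0.01/10 = 1.0 × 10⁻³ kg m⁻⁴
  68–147 m: Δρ/Δz = 1.57/79 = 0.020 kg m⁻⁴
  147–200 m: Δρ/Δz = 0.66/53 = 0.012 kg m⁻⁴
The largest gradient is in the 68–147 m interval — the pycnocline.

68–147 m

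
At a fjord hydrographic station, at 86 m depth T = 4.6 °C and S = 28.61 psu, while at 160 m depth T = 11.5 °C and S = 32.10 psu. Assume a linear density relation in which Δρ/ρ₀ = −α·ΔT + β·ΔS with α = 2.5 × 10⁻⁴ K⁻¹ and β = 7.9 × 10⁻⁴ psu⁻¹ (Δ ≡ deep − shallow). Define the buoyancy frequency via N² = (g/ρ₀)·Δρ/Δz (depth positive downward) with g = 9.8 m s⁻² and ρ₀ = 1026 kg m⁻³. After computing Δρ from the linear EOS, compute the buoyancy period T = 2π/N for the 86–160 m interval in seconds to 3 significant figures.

ΔT = +6.9 K, ΔS = +3.49 psu (deep − shallow).
Δρ/ρ₀ = −αΔT + βΔS = -1.725 × 10⁻³ + 2.7571 × 10⁻³ = 1.0321 × 10⁻³, so Δρ ≈ 1.059 kg m⁻³.
N² = (g/ρ₀)·Δρ/Δz = g·(Δρ/ρ₀)/Δz = 9.8 × 1.0321 × 10⁻³ / 74 = 1.3668 × 10⁻⁴ s⁻².
N = √(1.3668 × 10⁻⁴) = 0.011691 rad s⁻¹ → T = 2π/N = 537.44 s ≈ 537 s.

537 s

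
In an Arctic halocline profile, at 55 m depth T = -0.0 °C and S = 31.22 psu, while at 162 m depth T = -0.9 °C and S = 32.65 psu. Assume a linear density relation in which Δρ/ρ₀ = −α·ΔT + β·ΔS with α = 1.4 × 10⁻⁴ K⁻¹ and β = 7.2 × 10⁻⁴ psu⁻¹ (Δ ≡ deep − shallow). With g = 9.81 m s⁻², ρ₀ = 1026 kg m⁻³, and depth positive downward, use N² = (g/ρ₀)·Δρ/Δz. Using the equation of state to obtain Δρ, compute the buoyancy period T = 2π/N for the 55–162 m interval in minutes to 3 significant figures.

ΔT = -0.9 K, ΔS = +1.43 psu (deep − shallow).
Δρ/ρ₀ = −αΔT + βΔS = 1.26 × 10⁻⁴ + 1.0296 × 10⁻³ = 1.1556 × 10⁻³, so Δρ ≈ 1.186 kg m⁻³.
N² = (g/ρ₀)·Δρ/Δz = g·(Δρ/ρ₀)/Δz = 9.81 × 1.1556 × 10⁻³ / 107 = 1.0595 × 10⁻⁴ s⁻².
N = √(1.0595 × 10⁻⁴) = 0.010293 rad s⁻¹ → T = 2π/N = 610.43 s = 10.174 min ≈ 10.2 min.

10.2 min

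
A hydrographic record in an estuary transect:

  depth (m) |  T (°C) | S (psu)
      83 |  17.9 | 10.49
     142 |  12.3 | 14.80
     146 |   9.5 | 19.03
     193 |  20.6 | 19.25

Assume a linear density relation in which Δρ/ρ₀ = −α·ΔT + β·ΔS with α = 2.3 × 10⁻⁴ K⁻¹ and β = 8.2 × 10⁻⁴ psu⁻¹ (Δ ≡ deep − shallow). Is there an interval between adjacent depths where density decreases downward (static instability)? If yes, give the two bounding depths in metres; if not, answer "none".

146–193 m

Evaluate Δρ/ρ₀ = −αΔT + βΔS across each adjacent pair:
  83–142 m: −αΔT+βΔS = −(2.3 × 10⁻⁴)(-5.6)+(8.2 × 10⁻⁴)(+4.31) = 4.8 × 10⁻³ → stable
  142–146 m: −αΔT+βΔS = −(2.3 × 10⁻⁴)(-2.8)+(8.2 × 10⁻⁴)(+4.23) = 4.1 × 10⁻³ → stable
  146–193 m: −αΔT+βΔS = −(2.3 × 10⁻⁴)(+11.1)+(8.2 × 10⁻⁴)(+0.22) = -2.4 × 10⁻³ → UNSTABLE
The 146–193 m interval has Δρ < 0: lighter water underlies denser water.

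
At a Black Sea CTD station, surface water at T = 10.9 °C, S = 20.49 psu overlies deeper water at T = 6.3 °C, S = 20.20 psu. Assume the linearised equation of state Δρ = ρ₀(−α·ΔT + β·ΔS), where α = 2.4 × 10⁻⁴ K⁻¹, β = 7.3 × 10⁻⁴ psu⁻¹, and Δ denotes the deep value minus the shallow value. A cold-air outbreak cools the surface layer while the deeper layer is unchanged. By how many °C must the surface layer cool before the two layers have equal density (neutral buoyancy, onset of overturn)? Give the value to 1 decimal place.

3.7 °C

Neutral buoyancy requires Δρ = 0, i.e. −α(T_deep − T_surf′) + β(S_deep − S_surf) = 0.
T_surf′ = T_deep − (β/α)·ΔS = 6.3 − (7.3 × 10⁻⁴/2.4 × 10⁻⁴)·(-0.29) = 7.182 °C.
Cooling required: 10.9 − (7.182) = 3.718 °C.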